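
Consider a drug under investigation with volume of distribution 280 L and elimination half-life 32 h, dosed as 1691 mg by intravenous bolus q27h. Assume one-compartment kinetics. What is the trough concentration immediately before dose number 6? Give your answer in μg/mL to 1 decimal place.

f = (1/2)^(τ/t½) = (1/2)^(27/32) ≈ 0.5572.
C₀ = D/Vd = 1691/280 ≈ 6.039 μg/mL.
Before the 6th dose, 5 doses have been given. Superposition: Cmin = C₀·(f + f² + … + f^5).
≈ 6.039 × (0.5572 + 0.3105 + 0.1730 + 0.0964 + 0.0537) ≈ 6.039 × 1.1908 ≈ 7.191 μg/mL.

7.2 μg/mL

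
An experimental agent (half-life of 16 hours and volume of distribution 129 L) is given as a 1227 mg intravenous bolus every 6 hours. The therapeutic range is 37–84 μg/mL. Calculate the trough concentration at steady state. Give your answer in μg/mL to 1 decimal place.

32.0 μg/mL

Over one 6-h interval, 6/16 ≈ 0.375 half-lives elapse, leaving f ≈ 0.7711 of each dose.
Accumulation ratio R = 1/(1 − f) ≈ 1/0.2289 ≈ 4.3687.
Each bolus raises the concentration by D/Vd = 1227/129 ≈ 9.512 μg/mL.
Cmax,ss = C₀/(1 − f) ≈ 9.512/0.2289 ≈ 41.555 μg/mL.
One interval later, Cmin,ss = Cmax,ss·e^(−kτ) ≈ 41.555 × 0.7711 ≈ 32.043 μg/mL.
Trough 32.0 μg/mL vs MEC 37 μg/mL: subtherapeutic.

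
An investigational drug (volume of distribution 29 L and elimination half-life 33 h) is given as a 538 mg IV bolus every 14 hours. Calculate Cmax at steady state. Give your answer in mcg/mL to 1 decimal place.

Over one 14-h interval, 14/33 ≈ 0.42424 half-lives elapse, leaving f ≈ 0.7452 of each dose.
Accumulation ratio R = 1/(1 − f) ≈ 1/0.2548 ≈ 3.9246.
Single-dose peak C₀ = D/Vd = 538/29 ≈ 18.552 mcg/mL.
Steady-state peak Cmax,ss = C₀·R ≈ 18.552 × 3.9246 ≈ 72.809 mcg/mL.

72.8 mcg/mL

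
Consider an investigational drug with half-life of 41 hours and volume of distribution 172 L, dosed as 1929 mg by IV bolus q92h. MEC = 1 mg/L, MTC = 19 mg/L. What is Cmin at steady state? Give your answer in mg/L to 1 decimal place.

τ/t½ = 92/41 ≈ 2.2439, so fraction remaining f = (1/2)^(92/41) ≈ 0.2111.
Each bolus raises the concentration by D/Vd = 1929/172 ≈ 11.215 mg/L.
Steady-state trough Cmin,ss = C₀·f/(1−f) ≈ 11.215 × 0.2111/0.7889 ≈ 3.001 mg/L.
Trough 3.0 mg/L vs MEC 1 mg/L: adequate.

3.0 mg/L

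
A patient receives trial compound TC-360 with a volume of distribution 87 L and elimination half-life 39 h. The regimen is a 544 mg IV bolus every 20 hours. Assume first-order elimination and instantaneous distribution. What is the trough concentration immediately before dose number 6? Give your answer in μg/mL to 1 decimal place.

f = (1/2)^(τ/t½) = (1/2)^(20/39) ≈ 0.7009.
C₀ = D/Vd = 544/87 ≈ 6.253 μg/mL.
Before the 6th dose, 5 doses have been given. Superposition: Cmin = C₀·(f + f² + … + f^5).
≈ 6.253 × (0.7009 + 0.4913 + 0.3443 + 0.2413 + 0.1692) ≈ 6.253 × 1.9470 ≈ 12.175 μg/mL.

12.2 μg/mL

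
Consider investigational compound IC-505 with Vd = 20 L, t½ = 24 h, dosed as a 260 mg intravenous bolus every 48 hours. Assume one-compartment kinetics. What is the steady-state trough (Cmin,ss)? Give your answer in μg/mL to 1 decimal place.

τ = 48 h = 2 half-lives, so f = (1/2)^2 = 0.25.
Accumulation ratio R = 1/(1 − f) = 1/0.75 = 4/3.
Single-dose peak C₀ = D/Vd = 260/20 = 13 μg/mL.
Steady-state peak Cmax,ss = C₀·R = 13 × 4/3 ≈ 17.333 μg/mL.
Steady-state trough Cmin,ss = Cmax,ss·f ≈ 17.333 × 0.25 ≈ 4.333 μg/mL.

4.3 μg/mL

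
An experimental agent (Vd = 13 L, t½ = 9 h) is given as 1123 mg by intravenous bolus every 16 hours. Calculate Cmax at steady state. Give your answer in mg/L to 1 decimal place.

τ/t½ = 16/9 ≈ 1.7778, so fraction remaining f = (1/2)^(16/9) ≈ 0.2916.
Accumulation ratio R = 1/(1 − f) ≈ 1/0.7084 ≈ 1.4116.
Single-dose peak C₀ = D/Vd = 1123/13 ≈ 86.385 mg/L.
Cmax,ss = C₀/(1 − f) ≈ 86.385/0.7084 ≈ 121.944 mg/L.

121.9 mg/L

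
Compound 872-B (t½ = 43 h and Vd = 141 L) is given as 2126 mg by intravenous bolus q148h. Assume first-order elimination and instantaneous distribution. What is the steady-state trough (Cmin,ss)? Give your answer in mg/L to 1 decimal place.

1.5 mg/L

Over one 148-h interval, 148/43 ≈ 3.4419 half-lives elapse, leaving f ≈ 0.0920 of each dose.
At steady state, accumulation factor R = 1/(1 − e^(−kτ)) ≈ 1.1013.
Each bolus raises the concentration by D/Vd = 2126/141 ≈ 15.078 mg/L.
Steady-state peak Cmax,ss = C₀·R ≈ 15.078 × 1.1013 ≈ 16.605 mg/L.
Steady-state trough Cmin,ss = Cmax,ss·f ≈ 16.605 × 0.0920 ≈ 1.528 mg/L.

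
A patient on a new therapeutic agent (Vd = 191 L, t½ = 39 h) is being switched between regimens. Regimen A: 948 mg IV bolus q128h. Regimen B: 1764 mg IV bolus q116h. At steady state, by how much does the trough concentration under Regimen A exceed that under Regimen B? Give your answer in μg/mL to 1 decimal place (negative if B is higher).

Regimen A: f = (1/2)^(128/39) ≈ 0.1028; Cmin,ss = (948/191)·f/(1−f) ≈ 0.569 μg/mL.
Regimen B: f = (1/2)^(116/39) ≈ 0.1272; Cmin,ss = (1764/191)·f/(1−f) ≈ 1.346 μg/mL.
Difference ≈ 0.569 − 1.346 ≈ -0.777 μg/mL.

-0.8 μg/mL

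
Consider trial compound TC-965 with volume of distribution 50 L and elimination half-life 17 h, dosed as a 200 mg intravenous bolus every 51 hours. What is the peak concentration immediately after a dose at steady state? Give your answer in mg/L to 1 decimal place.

The dosing interval is 3 half-lives, so f = 2^(−3) = 0.125.
Accumulation ratio R = 1/(1 − f) = 1/0.875 = 8/7.
Single-dose peak C₀ = D/Vd = 200/50 = 4 mg/L.
Steady-state peak Cmax,ss = C₀·R = 4 × 8/7 ≈ 4.571 mg/L.

4.6 mg/L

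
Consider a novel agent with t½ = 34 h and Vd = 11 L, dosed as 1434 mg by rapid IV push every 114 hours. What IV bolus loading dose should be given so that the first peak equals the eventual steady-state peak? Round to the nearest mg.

1590 mg

f = (1/2)^(114/34) ≈ 0.097873; accumulation ratio R = 1/(1−f) ≈ 1.10849.
Loading dose to hit Cmax,ss on first dose: D_load = D_maint·R ≈ 1434 × 1.10849 ≈ 1589.57 mg.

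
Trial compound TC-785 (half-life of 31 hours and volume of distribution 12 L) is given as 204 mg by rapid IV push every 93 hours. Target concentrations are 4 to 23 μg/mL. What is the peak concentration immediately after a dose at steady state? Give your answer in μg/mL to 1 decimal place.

19.4 μg/mL

The dosing interval is 3 half-lives, so f = 2^(−3) = 0.125.
At steady state, R = 1/(1 − 0.125) = 8/7.
Single-dose peak C₀ = D/Vd = 204/12 = 17 μg/mL.
Steady-state peak Cmax,ss = C₀·R = 17 × 8/7 ≈ 19.429 μg/mL.
Peak 19.4 μg/mL vs MTC 23 μg/mL: below toxic threshold.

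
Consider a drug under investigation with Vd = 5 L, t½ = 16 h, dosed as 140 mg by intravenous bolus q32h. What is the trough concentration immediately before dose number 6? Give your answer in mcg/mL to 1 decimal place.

9.3 mcg/mL

f = (1/2)^(τ/t½) = (1/2)^(32/16) ≈ 0.2500.
C₀ = D/Vd = 140/5 ≈ 28.000 mcg/mL.
Before the 6th dose, 5 doses have been given. Superposition: Cmin = C₀·(f + f² + … + f^5).
≈ 28.000 × (0.2500 + 0.0625 + 0.0156 + 0.0039 + 0.0010) ≈ 28.000 × 0.3330 ≈ 9.324 mcg/mL.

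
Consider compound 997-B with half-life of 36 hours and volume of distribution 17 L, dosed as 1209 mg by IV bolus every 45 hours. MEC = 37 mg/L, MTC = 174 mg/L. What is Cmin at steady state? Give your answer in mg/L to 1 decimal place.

51.6 mg/L

τ/t½ = 45/36 ≈ 1.25, so fraction remaining f = (1/2)^(45/36) ≈ 0.4204.
Accumulation ratio R = 1/(1 − f) ≈ 1/0.5796 ≈ 1.7253.
Single-dose peak C₀ = D/Vd = 1209/17 ≈ 71.118 mg/L.
Steady-state peak Cmax,ss = C₀·R ≈ 71.118 × 1.7253 ≈ 122.700 mg/L.
Steady-state trough Cmin,ss = Cmax,ss·f ≈ 122.700 × 0.4204 ≈ 51.583 mg/L.
Trough 51.6 mg/L vs MEC 37 mg/L: adequate.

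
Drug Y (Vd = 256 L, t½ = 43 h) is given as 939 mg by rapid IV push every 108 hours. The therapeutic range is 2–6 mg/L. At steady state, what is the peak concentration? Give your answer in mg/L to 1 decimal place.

τ/t½ = 108/43 ≈ 2.5116, so fraction remaining f = (1/2)^(108/43) ≈ 0.1754.
At steady state, accumulation factor R = 1/(1 − e^(−kτ)) ≈ 1.2127.
Single-dose peak C₀ = D/Vd = 939/256 ≈ 3.668 mg/L.
Cmax,ss = C₀/(1 − f) ≈ 3.668/0.8246 ≈ 4.448 mg/L.
Peak 4.4 mg/L vs MTC 6 mg/L: below toxic threshold.

4.4 mg/L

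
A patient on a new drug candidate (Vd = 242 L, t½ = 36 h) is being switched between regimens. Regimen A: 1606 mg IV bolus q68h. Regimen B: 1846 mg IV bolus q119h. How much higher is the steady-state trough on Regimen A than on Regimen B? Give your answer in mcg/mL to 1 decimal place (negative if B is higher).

1.6 mcg/mL

Regimen A: f = (1/2)^(68/36) ≈ 0.2700; Cmin,ss = (1606/242)·f/(1−f) ≈ 2.455 mcg/mL.
Regimen B: f = (1/2)^(119/36) ≈ 0.1011; Cmin,ss = (1846/242)·f/(1−f) ≈ 0.858 mcg/mL.
Difference ≈ 2.455 − 0.858 ≈ 1.597 mcg/mL.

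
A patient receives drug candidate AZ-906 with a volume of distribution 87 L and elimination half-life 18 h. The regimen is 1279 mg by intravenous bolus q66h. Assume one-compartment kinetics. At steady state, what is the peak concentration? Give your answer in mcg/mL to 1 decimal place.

τ/t½ = 66/18 ≈ 3.6667, so fraction remaining f = (1/2)^(66/18) ≈ 0.0787.
Accumulation ratio R = 1/(1 − f) ≈ 1/0.9213 ≈ 1.0854.
Each bolus raises the concentration by D/Vd = 1279/87 ≈ 14.701 mcg/mL.
Cmax,ss = C₀/(1 − f) ≈ 14.701/0.9213 ≈ 15.957 mcg/mL.

16.0 mcg/mL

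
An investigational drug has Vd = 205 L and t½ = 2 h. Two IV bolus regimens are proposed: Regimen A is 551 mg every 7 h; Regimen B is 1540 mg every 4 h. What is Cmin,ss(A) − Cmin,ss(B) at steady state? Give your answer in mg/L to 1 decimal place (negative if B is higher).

Regimen A: f = (1/2)^(7/2) ≈ 0.0884; Cmin,ss = (551/205)·f/(1−f) ≈ 0.261 mg/L.
Regimen B: f = (1/2)^(4/2) ≈ 0.2500; Cmin,ss = (1540/205)·f/(1−f) ≈ 2.504 mg/L.
Difference ≈ 0.261 − 2.504 ≈ -2.243 mg/L.

-2.2 mg/L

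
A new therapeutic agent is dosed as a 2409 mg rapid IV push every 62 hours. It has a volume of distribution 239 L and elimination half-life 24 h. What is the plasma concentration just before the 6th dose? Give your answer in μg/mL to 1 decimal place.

f = (1/2)^(τ/t½) = (1/2)^(62/24) ≈ 0.1669.
C₀ = D/Vd = 2409/239 ≈ 10.079 μg/mL.
Before the 6th dose, 5 doses have been given. Superposition: Cmin = C₀·(f + f² + … + f^5).
≈ 10.079 × (0.1669 + 0.0279 + 0.0046 + 0.0008 + 0.0001) ≈ 10.079 × 0.2003 ≈ 2.019 μg/mL.

2.0 μg/mL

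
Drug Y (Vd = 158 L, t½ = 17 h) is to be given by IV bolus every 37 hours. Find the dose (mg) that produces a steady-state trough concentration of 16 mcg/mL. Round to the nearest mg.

8900 mg

τ/t½ = 37/17 ≈ 2.1765, so f = (1/2)^(37/17) ≈ 0.221216.
Cmin,ss = (D/Vd)·f/(1−f), so D = Cmin,ss·Vd·(1−f)/f.
D = 16 × 158 × (1−f)/f ≈ 16 × 158 × 3.52047 ≈ 8899.75 mg.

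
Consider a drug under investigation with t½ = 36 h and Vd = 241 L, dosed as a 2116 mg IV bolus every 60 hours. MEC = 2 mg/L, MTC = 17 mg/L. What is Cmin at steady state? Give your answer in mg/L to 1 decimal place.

4.0 mg/L

Over one 60-h interval, 60/36 ≈ 1.6667 half-lives elapse, leaving f ≈ 0.3150 of each dose.
Accumulation ratio R = 1/(1 − f) ≈ 1/0.6850 ≈ 1.4599.
Each bolus raises the concentration by D/Vd = 2116/241 ≈ 8.780 mg/L.
Cmax,ss = C₀/(1 − f) ≈ 8.780/0.6850 ≈ 12.818 mg/L.
One interval later, Cmin,ss = Cmax,ss·e^(−kτ) ≈ 12.818 × 0.3150 ≈ 4.038 mg/L.
Trough 4.0 mg/L vs MEC 2 mg/L: adequate.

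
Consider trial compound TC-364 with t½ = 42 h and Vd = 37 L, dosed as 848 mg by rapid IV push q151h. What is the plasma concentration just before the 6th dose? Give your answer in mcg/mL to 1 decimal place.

2.1 mcg/mL

f = (1/2)^(τ/t½) = (1/2)^(151/42) ≈ 0.0827.
C₀ = D/Vd = 848/37 ≈ 22.919 mcg/mL.
Before the 6th dose, 5 doses have been given. Superposition: Cmin = C₀·(f + f² + … + f^5).
≈ 22.919 × (0.0827 + 0.0068 + 0.0006 + 0.0000 + 0.0000) ≈ 22.919 × 0.0901 ≈ 2.065 mcg/mL.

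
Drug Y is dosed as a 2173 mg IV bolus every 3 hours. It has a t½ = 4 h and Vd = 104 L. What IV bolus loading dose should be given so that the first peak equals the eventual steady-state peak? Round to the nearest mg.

f = (1/2)^(3/4) ≈ 0.594604; accumulation ratio R = 1/(1−f) ≈ 2.46672.
Loading dose to hit Cmax,ss on first dose: D_load = D_maint·R ≈ 2173 × 2.46672 ≈ 5360.18 mg.

5360 mg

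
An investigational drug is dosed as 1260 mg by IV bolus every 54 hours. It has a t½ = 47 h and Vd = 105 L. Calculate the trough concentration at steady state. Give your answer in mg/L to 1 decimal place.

Over one 54-h interval, 54/47 ≈ 1.1489 half-lives elapse, leaving f ≈ 0.4510 of each dose.
Accumulation ratio R = 1/(1 − f) ≈ 1/0.5490 ≈ 1.8215.
Single-dose peak C₀ = D/Vd = 1260/105 ≈ 12.000 mg/L.
Cmax,ss = C₀/(1 − f) ≈ 12.000/0.5490 ≈ 21.858 mg/L.
One interval later, Cmin,ss = Cmax,ss·e^(−kτ) ≈ 21.858 × 0.4510 ≈ 9.858 mg/L.

9.9 mg/L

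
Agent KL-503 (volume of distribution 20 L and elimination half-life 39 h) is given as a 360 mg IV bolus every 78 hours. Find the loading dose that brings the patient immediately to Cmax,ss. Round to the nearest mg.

f = (1/2)^(78/39) ≈ 0.250000; accumulation ratio R = 1/(1−f) ≈ 1.33333.
Loading dose to hit Cmax,ss on first dose: D_load = D_maint·R ≈ 360 × 1.33333 ≈ 480.00 mg.

480 mg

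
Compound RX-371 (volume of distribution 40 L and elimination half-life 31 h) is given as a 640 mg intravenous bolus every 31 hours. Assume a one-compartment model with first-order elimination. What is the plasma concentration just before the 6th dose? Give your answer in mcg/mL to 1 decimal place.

f = (1/2)^(τ/t½) = (1/2)^(31/31) ≈ 0.5000.
C₀ = D/Vd = 640/40 ≈ 16.000 mcg/mL.
Before the 6th dose, 5 doses have been given. Superposition: Cmin = C₀·(f + f² + … + f^5).
≈ 16.000 × (0.5000 + 0.2500 + 0.1250 + 0.0625 + 0.0313) ≈ 16.000 × 0.9688 ≈ 15.501 mcg/mL.

15.5 mcg/mL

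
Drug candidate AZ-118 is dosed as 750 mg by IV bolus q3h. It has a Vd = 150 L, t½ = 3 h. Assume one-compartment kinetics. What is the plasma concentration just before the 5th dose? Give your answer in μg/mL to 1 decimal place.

4.7 μg/mL

f = (1/2)^(τ/t½) = (1/2)^(3/3) ≈ 0.5000.
C₀ = D/Vd = 750/150 ≈ 5.000 μg/mL.
Before the 5th dose, 4 doses have been given. Superposition: Cmin = C₀·(f + f² + … + f^4).
≈ 5.000 × (0.5000 + 0.2500 + 0.1250 + 0.0625) ≈ 5.000 × 0.9375 ≈ 4.688 μg/mL.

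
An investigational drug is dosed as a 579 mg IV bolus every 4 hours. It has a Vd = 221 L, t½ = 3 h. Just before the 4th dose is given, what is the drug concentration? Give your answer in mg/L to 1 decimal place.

f = (1/2)^(τ/t½) = (1/2)^(4/3) ≈ 0.3969.
C₀ = D/Vd = 579/221 ≈ 2.620 mg/L.
Before the 4th dose, 3 doses have been given. Superposition: Cmin = C₀·(f + f² + … + f^3).
≈ 2.620 × (0.3969 + 0.1575 + 0.0625) ≈ 2.620 × 0.6169 ≈ 1.616 mg/L.

1.6 mg/L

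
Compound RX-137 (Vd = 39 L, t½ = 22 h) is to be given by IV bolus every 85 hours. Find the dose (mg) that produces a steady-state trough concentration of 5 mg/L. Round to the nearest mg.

2644 mg

τ/t½ = 85/22 ≈ 3.8636, so f = (1/2)^(85/22) ≈ 0.068696.
Cmin,ss = (D/Vd)·f/(1−f), so D = Cmin,ss·Vd·(1−f)/f.
D = 5 × 39 × (1−f)/f ≈ 5 × 39 × 13.55689 ≈ 2643.59 mg.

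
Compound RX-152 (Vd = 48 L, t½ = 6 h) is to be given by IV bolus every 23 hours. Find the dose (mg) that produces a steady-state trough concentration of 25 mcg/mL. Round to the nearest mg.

15905 mg

τ/t½ = 23/6 ≈ 3.8333, so f = (1/2)^(23/6) ≈ 0.070154.
Cmin,ss = (D/Vd)·f/(1−f), so D = Cmin,ss·Vd·(1−f)/f.
D = 25 × 48 × (1−f)/f ≈ 25 × 48 × 13.25435 ≈ 15905.22 mg.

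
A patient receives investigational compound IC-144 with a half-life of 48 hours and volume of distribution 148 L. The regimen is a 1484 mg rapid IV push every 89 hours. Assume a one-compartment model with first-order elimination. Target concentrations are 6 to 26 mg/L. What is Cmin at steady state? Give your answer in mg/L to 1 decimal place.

Over one 89-h interval, 89/48 ≈ 1.8542 half-lives elapse, leaving f ≈ 0.2766 of each dose.
Single-dose peak C₀ = D/Vd = 1484/148 ≈ 10.027 mg/L.
Steady-state trough Cmin,ss = C₀·f/(1−f) ≈ 10.027 × 0.2766/0.7234 ≈ 3.834 mg/L.
Trough 3.8 mg/L vs MEC 6 mg/L: subtherapeutic.

3.8 mg/L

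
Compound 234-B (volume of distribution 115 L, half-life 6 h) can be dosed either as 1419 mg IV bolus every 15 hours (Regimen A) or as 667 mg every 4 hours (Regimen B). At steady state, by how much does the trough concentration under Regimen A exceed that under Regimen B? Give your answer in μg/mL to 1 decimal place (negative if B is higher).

Regimen A: f = (1/2)^(15/6) ≈ 0.1768; Cmin,ss = (1419/115)·f/(1−f) ≈ 2.650 μg/mL.
Regimen B: f = (1/2)^(4/6) ≈ 0.6300; Cmin,ss = (667/115)·f/(1−f) ≈ 9.876 μg/mL.
Difference ≈ 2.650 − 9.876 ≈ -7.226 μg/mL.

-7.2 μg/mL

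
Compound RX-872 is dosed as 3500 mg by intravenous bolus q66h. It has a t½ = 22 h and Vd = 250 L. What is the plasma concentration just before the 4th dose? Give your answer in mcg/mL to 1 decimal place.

f = (1/2)^(τ/t½) = (1/2)^(66/22) ≈ 0.1250.
C₀ = D/Vd = 3500/250 ≈ 14.000 mcg/mL.
Before the 4th dose, 3 doses have been given. Superposition: Cmin = C₀·(f + f² + … + f^3).
≈ 14.000 × (0.1250 + 0.0156 + 0.0020) ≈ 14.000 × 0.1426 ≈ 1.996 mcg/mL.

2.0 mcg/mL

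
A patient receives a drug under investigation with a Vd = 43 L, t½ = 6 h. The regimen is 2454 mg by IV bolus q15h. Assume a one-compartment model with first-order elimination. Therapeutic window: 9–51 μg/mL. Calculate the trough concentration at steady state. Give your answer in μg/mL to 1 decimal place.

12.3 μg/mL

Over one 15-h interval, 15/6 ≈ 2.5 half-lives elapse, leaving f ≈ 0.1768 of each dose.
Accumulation ratio R = 1/(1 − f) ≈ 1/0.8232 ≈ 1.2148.
Single-dose peak C₀ = D/Vd = 2454/43 ≈ 57.070 μg/mL.
Cmax,ss = C₀/(1 − f) ≈ 57.070/0.8232 ≈ 69.327 μg/mL.
Steady-state trough Cmin,ss = Cmax,ss·f ≈ 69.327 × 0.1768 ≈ 12.257 μg/mL.
Trough 12.3 μg/mL vs MEC 9 μg/mL: adequate.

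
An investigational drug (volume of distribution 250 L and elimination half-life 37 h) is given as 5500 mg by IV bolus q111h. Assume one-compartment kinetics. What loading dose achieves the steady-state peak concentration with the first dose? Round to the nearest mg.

f = (1/2)^(111/37) ≈ 0.125000; accumulation ratio R = 1/(1−f) ≈ 1.14286.
Loading dose to hit Cmax,ss on first dose: D_load = D_maint·R ≈ 5500 × 1.14286 ≈ 6285.73 mg.

6286 mg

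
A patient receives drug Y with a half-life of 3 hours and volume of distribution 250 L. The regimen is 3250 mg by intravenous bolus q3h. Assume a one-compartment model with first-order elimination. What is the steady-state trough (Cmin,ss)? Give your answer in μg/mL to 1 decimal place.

The dosing interval is 1 half-life, so f = 2^(−1) = 0.5.
Accumulation ratio R = 1/(1 − f) = 1/0.5 = 2/1.
Single-dose peak C₀ = D/Vd = 3250/250 = 13 μg/mL.
Steady-state peak Cmax,ss = C₀·R = 13 × 2/1 ≈ 26.000 μg/mL.
Steady-state trough Cmin,ss = Cmax,ss·f ≈ 26.000 × 0.5 ≈ 13.000 μg/mL.

13.0 μg/mL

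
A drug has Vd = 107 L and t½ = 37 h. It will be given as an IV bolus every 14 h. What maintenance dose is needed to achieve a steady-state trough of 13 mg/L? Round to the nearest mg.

τ/t½ = 14/37 ≈ 0.37838, so f = (1/2)^(14/37) ≈ 0.769302.
Cmin,ss = (D/Vd)·f/(1−f), so D = Cmin,ss·Vd·(1−f)/f.
D = 13 × 107 × (1−f)/f ≈ 13 × 107 × 0.29988 ≈ 417.13 mg.

417 mg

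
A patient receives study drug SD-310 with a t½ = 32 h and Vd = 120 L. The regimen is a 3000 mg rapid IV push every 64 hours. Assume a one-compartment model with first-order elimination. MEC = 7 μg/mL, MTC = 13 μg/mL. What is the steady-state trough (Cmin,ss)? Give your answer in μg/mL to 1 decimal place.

τ = 64 h = 2 half-lives, so f = (1/2)^2 = 0.25.
Accumulation ratio R = 1/(1 − f) = 1/0.75 = 4/3.
Single-dose peak C₀ = D/Vd = 3000/120 = 25 μg/mL.
Steady-state peak Cmax,ss = C₀·R = 25 × 4/3 ≈ 33.333 μg/mL.
Steady-state trough Cmin,ss = Cmax,ss·f ≈ 33.333 × 0.25 ≈ 8.333 μg/mL.
Trough 8.3 μg/mL vs MEC 7 μg/mL: adequate.

8.3 μg/mL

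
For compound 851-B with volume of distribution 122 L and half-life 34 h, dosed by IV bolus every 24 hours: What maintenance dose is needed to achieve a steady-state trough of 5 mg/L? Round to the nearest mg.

385 mg

τ/t½ = 24/34 ≈ 0.70588, so f = (1/2)^(24/34) ≈ 0.613067.
Cmin,ss = (D/Vd)·f/(1−f), so D = Cmin,ss·Vd·(1−f)/f.
D = 5 × 122 × (1−f)/f ≈ 5 × 122 × 0.63114 ≈ 385.00 mg.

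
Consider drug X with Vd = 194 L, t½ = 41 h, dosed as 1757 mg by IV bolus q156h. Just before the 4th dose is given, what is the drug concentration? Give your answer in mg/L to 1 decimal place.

0.7 mg/L

f = (1/2)^(τ/t½) = (1/2)^(156/41) ≈ 0.0716.
C₀ = D/Vd = 1757/194 ≈ 9.057 mg/L.
Before the 4th dose, 3 doses have been given. Superposition: Cmin = C₀·(f + f² + … + f^3).
≈ 9.057 × (0.0716 + 0.0051 + 0.0004) ≈ 9.057 × 0.0771 ≈ 0.698 mg/L.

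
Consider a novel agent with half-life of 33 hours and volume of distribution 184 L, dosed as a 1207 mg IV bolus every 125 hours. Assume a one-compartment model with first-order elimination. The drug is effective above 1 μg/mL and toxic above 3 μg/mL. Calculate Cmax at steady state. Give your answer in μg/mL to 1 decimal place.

7.1 μg/mL

Over one 125-h interval, 125/33 ≈ 3.7879 half-lives elapse, leaving f ≈ 0.0724 of each dose.
Accumulation ratio R = 1/(1 − f) ≈ 1/0.9276 ≈ 1.0781.
Each bolus raises the concentration by D/Vd = 1207/184 ≈ 6.560 μg/mL.
Cmax,ss = C₀/(1 − f) ≈ 6.560/0.9276 ≈ 7.072 μg/mL.
Peak 7.1 μg/mL vs MTC 3 μg/mL: exceeds toxic threshold.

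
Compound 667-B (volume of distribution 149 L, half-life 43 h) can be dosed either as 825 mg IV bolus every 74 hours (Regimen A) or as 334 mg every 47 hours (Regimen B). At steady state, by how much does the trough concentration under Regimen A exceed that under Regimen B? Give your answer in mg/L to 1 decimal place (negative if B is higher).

Regimen A: f = (1/2)^(74/43) ≈ 0.3034; Cmin,ss = (825/149)·f/(1−f) ≈ 2.412 mg/L.
Regimen B: f = (1/2)^(47/43) ≈ 0.4688; Cmin,ss = (334/149)·f/(1−f) ≈ 1.978 mg/L.
Difference ≈ 2.412 − 1.978 ≈ 0.434 mg/L.

0.4 mg/L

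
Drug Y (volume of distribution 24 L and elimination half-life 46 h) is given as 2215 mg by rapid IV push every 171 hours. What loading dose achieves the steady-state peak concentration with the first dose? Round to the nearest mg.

f = (1/2)^(171/46) ≈ 0.076025; accumulation ratio R = 1/(1−f) ≈ 1.08228.
Loading dose to hit Cmax,ss on first dose: D_load = D_maint·R ≈ 2215 × 1.08228 ≈ 2397.25 mg.

2397 mg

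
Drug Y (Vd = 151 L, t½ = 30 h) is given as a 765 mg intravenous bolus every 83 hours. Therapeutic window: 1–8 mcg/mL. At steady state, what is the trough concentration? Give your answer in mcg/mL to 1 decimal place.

τ/t½ = 83/30 ≈ 2.7667, so fraction remaining f = (1/2)^(83/30) ≈ 0.1469.
Single-dose peak C₀ = D/Vd = 765/151 ≈ 5.066 mcg/mL.
Steady-state trough Cmin,ss = C₀·f/(1−f) ≈ 5.066 × 0.1469/0.8531 ≈ 0.872 mcg/mL.
Trough 0.9 mcg/mL vs MEC 1 mcg/mL: subtherapeutic.

0.9 mcg/mL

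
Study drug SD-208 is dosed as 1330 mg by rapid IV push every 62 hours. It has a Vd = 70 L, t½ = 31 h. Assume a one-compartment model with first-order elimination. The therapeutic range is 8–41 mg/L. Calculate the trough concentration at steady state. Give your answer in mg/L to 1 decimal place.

The dosing interval is 2 half-lives, so f = 2^(−2) = 0.25.
At steady state, R = 1/(1 − 0.25) = 4/3.
Single-dose peak C₀ = D/Vd = 1330/70 = 19 mg/L.
Steady-state peak Cmax,ss = C₀·R = 19 × 4/3 ≈ 25.333 mg/L.
Steady-state trough Cmin,ss = Cmax,ss·f ≈ 25.333 × 0.25 ≈ 6.333 mg/L.
Trough 6.3 mg/L vs MEC 8 mg/L: subtherapeutic.

6.3 mg/L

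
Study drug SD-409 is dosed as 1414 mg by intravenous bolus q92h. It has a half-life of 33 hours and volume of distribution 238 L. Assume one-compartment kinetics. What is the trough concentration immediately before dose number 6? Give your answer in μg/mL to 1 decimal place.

f = (1/2)^(τ/t½) = (1/2)^(92/33) ≈ 0.1448.
C₀ = D/Vd = 1414/238 ≈ 5.941 μg/mL.
Before the 6th dose, 5 doses have been given. Superposition: Cmin = C₀·(f + f² + … + f^5).
≈ 5.941 × (0.1448 + 0.0210 + 0.0030 + 0.0004 + 0.0001) ≈ 5.941 × 0.1693 ≈ 1.006 μg/mL.

1.0 μg/mL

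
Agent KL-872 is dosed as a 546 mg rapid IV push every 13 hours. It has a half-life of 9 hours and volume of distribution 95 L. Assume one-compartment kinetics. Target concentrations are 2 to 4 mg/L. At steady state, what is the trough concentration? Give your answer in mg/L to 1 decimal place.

3.3 mg/L

k = ln2/t½ = ln2/9 ≈ 0.077016 h⁻¹; fraction remaining f = e^(−kτ) = e^(−0.077016×13) ≈ 0.3674.
Single-dose peak C₀ = D/Vd = 546/95 ≈ 5.747 mg/L.
Steady-state trough Cmin,ss = C₀·f/(1−f) ≈ 5.747 × 0.3674/0.6326 ≈ 3.338 mg/L.
Trough 3.3 mg/L vs MEC 2 mg/L: adequate.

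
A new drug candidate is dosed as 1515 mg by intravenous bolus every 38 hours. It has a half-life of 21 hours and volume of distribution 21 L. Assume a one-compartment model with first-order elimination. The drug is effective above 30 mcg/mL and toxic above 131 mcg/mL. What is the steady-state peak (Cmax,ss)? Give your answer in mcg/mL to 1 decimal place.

k = ln2/t½ = ln2/21 ≈ 0.033007 h⁻¹; fraction remaining f = e^(−kτ) = e^(−0.033007×38) ≈ 0.2853.
Accumulation ratio R = 1/(1 − f) ≈ 1/0.7147 ≈ 1.3992.
Each bolus raises the concentration by D/Vd = 1515/21 ≈ 72.143 mcg/mL.
Steady-state peak Cmax,ss = C₀·R ≈ 72.143 × 1.3992 ≈ 100.942 mcg/mL.
Peak 100.9 mcg/mL vs MTC 131 mcg/mL: below toxic threshold.

100.9 mcg/mL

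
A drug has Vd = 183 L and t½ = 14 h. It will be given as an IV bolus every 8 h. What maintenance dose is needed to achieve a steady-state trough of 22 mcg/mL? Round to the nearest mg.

τ/t½ = 8/14 ≈ 0.57143, so f = (1/2)^(8/14) ≈ 0.672950.
Cmin,ss = (D/Vd)·f/(1−f), so D = Cmin,ss·Vd·(1−f)/f.
D = 22 × 183 × (1−f)/f ≈ 22 × 183 × 0.48599 ≈ 1956.60 mg.

1957 mg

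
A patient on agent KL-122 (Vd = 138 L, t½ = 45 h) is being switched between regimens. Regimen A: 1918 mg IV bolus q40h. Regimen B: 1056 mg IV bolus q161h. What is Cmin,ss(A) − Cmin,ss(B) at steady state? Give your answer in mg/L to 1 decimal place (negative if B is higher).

Regimen A: f = (1/2)^(40/45) ≈ 0.5400; Cmin,ss = (1918/138)·f/(1−f) ≈ 16.316 mg/L.
Regimen B: f = (1/2)^(161/45) ≈ 0.0837; Cmin,ss = (1056/138)·f/(1−f) ≈ 0.699 mg/L.
Difference ≈ 16.316 − 0.699 ≈ 15.617 mg/L.

15.6 mg/L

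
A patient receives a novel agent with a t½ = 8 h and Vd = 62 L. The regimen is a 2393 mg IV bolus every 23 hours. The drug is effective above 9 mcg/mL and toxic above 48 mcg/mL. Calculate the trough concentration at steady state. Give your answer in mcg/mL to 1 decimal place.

6.1 mcg/mL

Over one 23-h interval, 23/8 ≈ 2.875 half-lives elapse, leaving f ≈ 0.1363 of each dose.
Single-dose peak C₀ = D/Vd = 2393/62 ≈ 38.597 mcg/mL.
Steady-state trough Cmin,ss = C₀·f/(1−f) ≈ 38.597 × 0.1363/0.8637 ≈ 6.091 mcg/mL.
Trough 6.1 mcg/mL vs MEC 9 mcg/mL: subtherapeutic.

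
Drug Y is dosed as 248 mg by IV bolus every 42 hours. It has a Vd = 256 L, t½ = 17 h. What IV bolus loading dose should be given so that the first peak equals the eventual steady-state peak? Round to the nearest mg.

303 mg

f = (1/2)^(42/17) ≈ 0.180418; accumulation ratio R = 1/(1−f) ≈ 1.22013.
Loading dose to hit Cmax,ss on first dose: D_load = D_maint·R ≈ 248 × 1.22013 ≈ 302.59 mg.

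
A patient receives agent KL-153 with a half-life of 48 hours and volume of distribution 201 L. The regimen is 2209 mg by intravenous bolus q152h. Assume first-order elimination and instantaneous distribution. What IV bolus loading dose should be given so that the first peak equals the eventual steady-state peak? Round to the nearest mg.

f = (1/2)^(152/48) ≈ 0.111362; accumulation ratio R = 1/(1−f) ≈ 1.12532.
Loading dose to hit Cmax,ss on first dose: D_load = D_maint·R ≈ 2209 × 1.12532 ≈ 2485.83 mg.

2486 mg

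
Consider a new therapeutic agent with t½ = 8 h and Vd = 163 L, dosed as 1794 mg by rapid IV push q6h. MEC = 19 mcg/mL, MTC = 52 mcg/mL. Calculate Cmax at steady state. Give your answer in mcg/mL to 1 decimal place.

27.1 mcg/mL

Over one 6-h interval, 6/8 ≈ 0.75 half-lives elapse, leaving f ≈ 0.5946 of each dose.
Accumulation ratio R = 1/(1 − f) ≈ 1/0.4054 ≈ 2.4667.
Single-dose peak C₀ = D/Vd = 1794/163 ≈ 11.006 mcg/mL.
Steady-state peak Cmax,ss = C₀·R ≈ 11.006 × 2.4667 ≈ 27.149 mcg/mL.
Peak 27.1 mcg/mL vs MTC 52 mcg/mL: below toxic threshold.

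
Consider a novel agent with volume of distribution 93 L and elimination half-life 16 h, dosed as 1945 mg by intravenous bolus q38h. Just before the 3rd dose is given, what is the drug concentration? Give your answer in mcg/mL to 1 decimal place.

4.8 mcg/mL

f = (1/2)^(τ/t½) = (1/2)^(38/16) ≈ 0.1928.
C₀ = D/Vd = 1945/93 ≈ 20.914 mcg/mL.
Before the 3rd dose, 2 doses have been given. Superposition: Cmin = C₀·(f + f²).
≈ 20.914 × (0.1928 + 0.0372) ≈ 20.914 × 0.2300 ≈ 4.810 mcg/mL.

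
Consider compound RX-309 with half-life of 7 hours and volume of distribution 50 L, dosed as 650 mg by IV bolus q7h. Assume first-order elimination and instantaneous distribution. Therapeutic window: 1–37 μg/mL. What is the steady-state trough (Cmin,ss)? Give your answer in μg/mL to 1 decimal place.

The dosing interval is 1 half-life, so f = 2^(−1) = 0.5.
At steady state, R = 1/(1 − 0.5) = 2/1.
Single-dose peak C₀ = D/Vd = 650/50 = 13 μg/mL.
Steady-state peak Cmax,ss = C₀·R = 13 × 2/1 ≈ 26.000 μg/mL.
Steady-state trough Cmin,ss = Cmax,ss·f ≈ 26.000 × 0.5 ≈ 13.000 μg/mL.
Trough 13.0 μg/mL vs MEC 1 μg/mL: adequate.

13.0 μg/mL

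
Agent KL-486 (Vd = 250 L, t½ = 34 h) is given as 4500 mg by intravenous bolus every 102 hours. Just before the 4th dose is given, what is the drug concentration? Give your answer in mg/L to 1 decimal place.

2.6 mg/L

f = (1/2)^(τ/t½) = (1/2)^(102/34) ≈ 0.1250.
C₀ = D/Vd = 4500/250 ≈ 18.000 mg/L.
Before the 4th dose, 3 doses have been given. Superposition: Cmin = C₀·(f + f² + … + f^3).
≈ 18.000 × (0.1250 + 0.0156 + 0.0020) ≈ 18.000 × 0.1426 ≈ 2.567 mg/L.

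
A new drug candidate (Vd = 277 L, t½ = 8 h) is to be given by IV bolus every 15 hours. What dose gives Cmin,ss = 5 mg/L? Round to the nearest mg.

3695 mg

τ/t½ = 15/8 ≈ 1.875, so f = (1/2)^(15/8) ≈ 0.272627.
Cmin,ss = (D/Vd)·f/(1−f), so D = Cmin,ss·Vd·(1−f)/f.
D = 5 × 277 × (1−f)/f ≈ 5 × 277 × 2.66802 ≈ 3695.21 mg.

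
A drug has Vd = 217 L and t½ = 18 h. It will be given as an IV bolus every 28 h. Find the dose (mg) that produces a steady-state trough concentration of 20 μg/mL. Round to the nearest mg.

8417 mg

τ/t½ = 28/18 ≈ 1.5556, so f = (1/2)^(28/18) ≈ 0.340198.
Cmin,ss = (D/Vd)·f/(1−f), so D = Cmin,ss·Vd·(1−f)/f.
D = 20 × 217 × (1−f)/f ≈ 20 × 217 × 1.93946 ≈ 8417.26 mg.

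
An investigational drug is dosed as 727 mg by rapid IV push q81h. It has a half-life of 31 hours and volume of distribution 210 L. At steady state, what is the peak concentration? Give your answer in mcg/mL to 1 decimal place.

Over one 81-h interval, 81/31 ≈ 2.6129 half-lives elapse, leaving f ≈ 0.1635 of each dose.
At steady state, accumulation factor R = 1/(1 − e^(−kτ)) ≈ 1.1955.
Each bolus raises the concentration by D/Vd = 727/210 ≈ 3.462 mcg/mL.
Steady-state peak Cmax,ss = C₀·R ≈ 3.462 × 1.1955 ≈ 4.139 mcg/mL.

4.1 mcg/mL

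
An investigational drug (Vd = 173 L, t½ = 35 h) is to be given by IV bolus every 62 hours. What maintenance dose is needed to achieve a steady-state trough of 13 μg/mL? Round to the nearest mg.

τ/t½ = 62/35 ≈ 1.7714, so f = (1/2)^(62/35) ≈ 0.292919.
Cmin,ss = (D/Vd)·f/(1−f), so D = Cmin,ss·Vd·(1−f)/f.
D = 13 × 173 × (1−f)/f ≈ 13 × 173 × 2.41391 ≈ 5428.88 mg.

5429 mg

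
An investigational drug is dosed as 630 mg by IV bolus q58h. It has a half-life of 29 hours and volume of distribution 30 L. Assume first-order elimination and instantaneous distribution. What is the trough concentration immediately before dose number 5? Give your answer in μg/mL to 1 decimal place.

7.0 μg/mL

f = (1/2)^(τ/t½) = (1/2)^(58/29) ≈ 0.2500.
C₀ = D/Vd = 630/30 ≈ 21.000 μg/mL.
Before the 5th dose, 4 doses have been given. Superposition: Cmin = C₀·(f + f² + … + f^4).
≈ 21.000 × (0.2500 + 0.0625 + 0.0156 + 0.0039) ≈ 21.000 × 0.3320 ≈ 6.972 μg/mL.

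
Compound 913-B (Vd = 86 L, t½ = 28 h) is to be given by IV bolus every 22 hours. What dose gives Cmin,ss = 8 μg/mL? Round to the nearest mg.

498 mg

τ/t½ = 22/28 ≈ 0.78571, so f = (1/2)^(22/28) ≈ 0.580065.
Cmin,ss = (D/Vd)·f/(1−f), so D = Cmin,ss·Vd·(1−f)/f.
D = 8 × 86 × (1−f)/f ≈ 8 × 86 × 0.72394 ≈ 498.07 mg.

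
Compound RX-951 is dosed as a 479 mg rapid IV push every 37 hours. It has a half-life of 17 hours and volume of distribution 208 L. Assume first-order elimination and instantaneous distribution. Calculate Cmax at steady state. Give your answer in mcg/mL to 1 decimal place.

Over one 37-h interval, 37/17 ≈ 2.1765 half-lives elapse, leaving f ≈ 0.2212 of each dose.
At steady state, accumulation factor R = 1/(1 − e^(−kτ)) ≈ 1.2840.
Single-dose peak C₀ = D/Vd = 479/208 ≈ 2.303 mcg/mL.
Cmax,ss = C₀/(1 − f) ≈ 2.303/0.7788 ≈ 2.957 mcg/mL.

3.0 mcg/mL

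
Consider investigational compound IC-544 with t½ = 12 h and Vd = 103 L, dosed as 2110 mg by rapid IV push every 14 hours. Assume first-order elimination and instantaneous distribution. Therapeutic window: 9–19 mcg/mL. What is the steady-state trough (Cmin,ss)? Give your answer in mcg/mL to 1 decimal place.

16.5 mcg/mL

Over one 14-h interval, 14/12 ≈ 1.1667 half-lives elapse, leaving f ≈ 0.4454 of each dose.
At steady state, accumulation factor R = 1/(1 − e^(−kτ)) ≈ 1.8031.
Each bolus raises the concentration by D/Vd = 2110/103 ≈ 20.485 mcg/mL.
Cmax,ss = C₀/(1 − f) ≈ 20.485/0.5546 ≈ 36.937 mcg/mL.
Steady-state trough Cmin,ss = Cmax,ss·f ≈ 36.937 × 0.4454 ≈ 16.452 mcg/mL.
Trough 16.5 mcg/mL vs MEC 9 mcg/mL: adequate.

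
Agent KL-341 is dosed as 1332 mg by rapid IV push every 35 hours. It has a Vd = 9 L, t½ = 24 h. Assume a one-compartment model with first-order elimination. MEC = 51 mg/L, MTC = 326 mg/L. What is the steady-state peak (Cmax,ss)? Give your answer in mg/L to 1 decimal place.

τ/t½ = 35/24 ≈ 1.4583, so fraction remaining f = (1/2)^(35/24) ≈ 0.3639.
Accumulation ratio R = 1/(1 − f) ≈ 1/0.6361 ≈ 1.5721.
Each bolus raises the concentration by D/Vd = 1332/9 ≈ 148.000 mg/L.
Steady-state peak Cmax,ss = C₀·R ≈ 148.000 × 1.5721 ≈ 232.671 mg/L.
Peak 232.7 mg/L vs MTC 326 mg/L: below toxic threshold.

232.7 mg/L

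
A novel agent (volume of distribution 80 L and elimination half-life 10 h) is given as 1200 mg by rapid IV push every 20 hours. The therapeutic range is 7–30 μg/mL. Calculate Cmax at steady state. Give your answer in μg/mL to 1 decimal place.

20.0 μg/mL

τ = 20 h = 2 half-lives, so f = (1/2)^2 = 0.25.
At steady state, R = 1/(1 − 0.25) = 4/3.
Single-dose peak C₀ = D/Vd = 1200/80 = 15 μg/mL.
Steady-state peak Cmax,ss = C₀·R = 15 × 4/3 ≈ 20.000 μg/mL.
Peak 20.0 μg/mL vs MTC 30 μg/mL: below toxic threshold.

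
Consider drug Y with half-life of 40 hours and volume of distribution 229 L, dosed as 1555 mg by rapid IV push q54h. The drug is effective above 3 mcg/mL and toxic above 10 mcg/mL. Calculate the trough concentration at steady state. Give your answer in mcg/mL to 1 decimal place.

τ/t½ = 54/40 ≈ 1.35, so fraction remaining f = (1/2)^(54/40) ≈ 0.3923.
Single-dose peak C₀ = D/Vd = 1555/229 ≈ 6.790 mcg/mL.
Steady-state trough Cmin,ss = C₀·f/(1−f) ≈ 6.790 × 0.3923/0.6077 ≈ 4.383 mcg/mL.
Trough 4.4 mcg/mL vs MEC 3 mcg/mL: adequate.

4.4 mcg/mL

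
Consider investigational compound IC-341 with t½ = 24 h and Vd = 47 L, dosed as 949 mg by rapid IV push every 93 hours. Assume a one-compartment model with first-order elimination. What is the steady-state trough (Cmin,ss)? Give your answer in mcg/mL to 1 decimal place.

k = ln2/t½ = ln2/24 ≈ 0.028881 h⁻¹; fraction remaining f = e^(−kτ) = e^(−0.028881×93) ≈ 0.0682.
Each bolus raises the concentration by D/Vd = 949/47 ≈ 20.191 mcg/mL.
Steady-state trough Cmin,ss = C₀·f/(1−f) ≈ 20.191 × 0.0682/0.9318 ≈ 1.478 mcg/mL.

1.5 mcg/mL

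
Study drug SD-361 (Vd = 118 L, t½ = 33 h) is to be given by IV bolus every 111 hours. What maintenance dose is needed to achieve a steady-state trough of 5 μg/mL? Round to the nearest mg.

τ/t½ = 111/33 ≈ 3.3636, so f = (1/2)^(111/33) ≈ 0.097150.
Cmin,ss = (D/Vd)·f/(1−f), so D = Cmin,ss·Vd·(1−f)/f.
D = 5 × 118 × (1−f)/f ≈ 5 × 118 × 9.29336 ≈ 5483.08 mg.

5483 mg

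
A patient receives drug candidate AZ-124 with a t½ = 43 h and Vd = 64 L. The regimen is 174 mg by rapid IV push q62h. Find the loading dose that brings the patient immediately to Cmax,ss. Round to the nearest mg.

275 mg

f = (1/2)^(62/43) ≈ 0.368092; accumulation ratio R = 1/(1−f) ≈ 1.58251.
Loading dose to hit Cmax,ss on first dose: D_load = D_maint·R ≈ 174 × 1.58251 ≈ 275.36 mg.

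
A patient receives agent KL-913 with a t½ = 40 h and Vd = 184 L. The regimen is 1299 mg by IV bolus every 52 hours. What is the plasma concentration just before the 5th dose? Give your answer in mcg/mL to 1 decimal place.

f = (1/2)^(τ/t½) = (1/2)^(52/40) ≈ 0.4061.
C₀ = D/Vd = 1299/184 ≈ 7.060 mcg/mL.
Before the 5th dose, 4 doses have been given. Superposition: Cmin = C₀·(f + f² + … + f^4).
≈ 7.060 × (0.4061 + 0.1649 + 0.0670 + 0.0272) ≈ 7.060 × 0.6652 ≈ 4.696 mcg/mL.

4.7 mcg/mL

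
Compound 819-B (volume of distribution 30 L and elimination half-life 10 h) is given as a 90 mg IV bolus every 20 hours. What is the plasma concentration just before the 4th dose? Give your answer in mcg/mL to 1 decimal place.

1.0 mcg/mL

f = (1/2)^(τ/t½) = (1/2)^(20/10) ≈ 0.2500.
C₀ = D/Vd = 90/30 ≈ 3.000 mcg/mL.
Before the 4th dose, 3 doses have been given. Superposition: Cmin = C₀·(f + f² + … + f^3).
≈ 3.000 × (0.2500 + 0.0625 + 0.0156) ≈ 3.000 × 0.3281 ≈ 0.984 mcg/mL.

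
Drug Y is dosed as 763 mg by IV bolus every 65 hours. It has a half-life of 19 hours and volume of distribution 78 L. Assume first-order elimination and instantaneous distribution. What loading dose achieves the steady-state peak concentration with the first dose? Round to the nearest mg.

f = (1/2)^(65/19) ≈ 0.093360; accumulation ratio R = 1/(1−f) ≈ 1.10297.
Loading dose to hit Cmax,ss on first dose: D_load = D_maint·R ≈ 763 × 1.10297 ≈ 841.57 mg.

842 mg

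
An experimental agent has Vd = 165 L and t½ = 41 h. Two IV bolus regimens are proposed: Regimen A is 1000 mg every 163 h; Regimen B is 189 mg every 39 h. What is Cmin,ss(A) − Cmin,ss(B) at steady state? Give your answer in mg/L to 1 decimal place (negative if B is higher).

Regimen A: f = (1/2)^(163/41) ≈ 0.0636; Cmin,ss = (1000/165)·f/(1−f) ≈ 0.412 mg/L.
Regimen B: f = (1/2)^(39/41) ≈ 0.5172; Cmin,ss = (189/165)·f/(1−f) ≈ 1.227 mg/L.
Difference ≈ 0.412 − 1.227 ≈ -0.815 mg/L.

-0.8 mg/L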